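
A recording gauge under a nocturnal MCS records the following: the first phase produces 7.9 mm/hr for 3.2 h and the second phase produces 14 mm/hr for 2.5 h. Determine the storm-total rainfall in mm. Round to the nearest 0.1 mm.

Total = Σ Rᵢ Δtᵢ = 7.9 × 3.2 + 14 × 2.5
      = 25.28 + 35 = 60.3 mm.

total ≈ 60.3 mm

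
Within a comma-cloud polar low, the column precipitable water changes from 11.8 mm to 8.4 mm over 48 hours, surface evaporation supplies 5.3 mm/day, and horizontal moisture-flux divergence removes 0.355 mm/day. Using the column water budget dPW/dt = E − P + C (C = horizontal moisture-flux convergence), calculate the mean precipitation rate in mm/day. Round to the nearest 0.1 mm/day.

P ≈ 6.6 mm/day

dPW/dt = (8.4 − 11.8) mm / (48/24 day) = -1.700 mm/day.
P = E + C − dPW/dt = 5.3 + (-0.355) − (-1.700) = 6.6 mm/day.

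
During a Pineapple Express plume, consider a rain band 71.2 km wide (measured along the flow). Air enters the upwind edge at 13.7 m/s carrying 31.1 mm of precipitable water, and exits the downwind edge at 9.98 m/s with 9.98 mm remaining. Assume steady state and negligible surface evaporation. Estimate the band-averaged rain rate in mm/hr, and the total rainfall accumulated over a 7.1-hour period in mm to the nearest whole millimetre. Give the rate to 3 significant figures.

R ≈ 16.5 mm/hr; total ≈ 117 mm

Column moisture flux per unit crosswind length is F = V × PW.
Inflow: F_in = 13.7 × 31.1 = 426.07 mm·m/s
Outflow: F_out = 9.98 × 9.98 = 99.6004 mm·m/s
Steady-state rate R = (F_in − F_out)/L = (426.07 − 99.6004) / 71200 m = 4.585e-03 mm/s.
R = 4.585e-03 × 3600 = 16.5 mm/hr.
Over 7.1 h: total = 16.5 × 7.1 = 117.15 ≈ 117 mm.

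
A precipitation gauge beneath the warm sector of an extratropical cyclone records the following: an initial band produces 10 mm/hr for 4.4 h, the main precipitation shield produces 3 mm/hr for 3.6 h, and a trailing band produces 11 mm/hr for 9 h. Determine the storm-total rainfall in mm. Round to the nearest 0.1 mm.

Total = Σ Rᵢ Δtᵢ = 10 × 4.4 + 3 × 3.6 + 11 × 9
      = 44 + 10.8 + 99 = 153.8 mm.

total ≈ 153.8 mm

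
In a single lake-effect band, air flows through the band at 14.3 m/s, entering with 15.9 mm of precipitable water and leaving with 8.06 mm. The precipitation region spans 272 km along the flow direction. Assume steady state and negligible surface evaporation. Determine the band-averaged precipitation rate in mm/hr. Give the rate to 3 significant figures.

R ≈ 1.48 mm/hr

Column moisture flux per unit crosswind length is F = V × PW.
Inflow: F_in = 14.3 × 15.9 = 227.37 mm·m/s
Outflow: F_out = 14.3 × 8.06 = 115.258 mm·m/s
Steady-state rate R = (F_in − F_out)/L = (227.37 − 115.258) / 272000 m = 4.122e-04 mm/s.
R = 4.122e-04 × 3600 = 1.48 mm/hr.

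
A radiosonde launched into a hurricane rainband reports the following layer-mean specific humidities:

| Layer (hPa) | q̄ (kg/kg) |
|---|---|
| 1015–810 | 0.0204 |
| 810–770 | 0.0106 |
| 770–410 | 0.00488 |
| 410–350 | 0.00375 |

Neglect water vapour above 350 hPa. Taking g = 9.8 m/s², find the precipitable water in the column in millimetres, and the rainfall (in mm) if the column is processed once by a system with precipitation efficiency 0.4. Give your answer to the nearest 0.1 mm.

Precipitable water is the column-integrated vapour mass per unit area: PW = (1/g) Σ q̄ Δp, with q in kg/kg and Δp in Pa (1 kg/m² of water = 1 mm).
Layer 1015–810 hPa: Δp = 205 hPa = 20500 Pa, q̄ = 0.0204 kg/kg → 0.0204 × 20500 / 9.8 = 42.67 mm
Layer 810–770 hPa: Δp = 40 hPa = 4000 Pa, q̄ = 0.0106 kg/kg → 0.0106 × 4000 / 9.8 = 4.33 mm
Layer 770–410 hPa: Δp = 360 hPa = 36000 Pa, q̄ = 0.00488 kg/kg → 0.00488 × 36000 / 9.8 = 17.93 mm
Layer 410–350 hPa: Δp = 60 hPa = 6000 Pa, q̄ = 0.00375 kg/kg → 0.00375 × 6000 / 9.8 = 2.30 mm
PW = 42.67 + 4.33 + 17.93 + 2.30 = 67.23 ≈ 67.2 mm.
Rainfall = ε × PW = 0.4 × 67.2 = 26.9 mm.

PW ≈ 67.2 mm; rainfall ≈ 26.9 mm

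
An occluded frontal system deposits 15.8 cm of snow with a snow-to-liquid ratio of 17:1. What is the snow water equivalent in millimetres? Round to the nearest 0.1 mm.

SWE = snow depth / ratio = 15.8 cm / 17 = 0.929 cm = 9.3 mm.

SWE ≈ 9.3 mm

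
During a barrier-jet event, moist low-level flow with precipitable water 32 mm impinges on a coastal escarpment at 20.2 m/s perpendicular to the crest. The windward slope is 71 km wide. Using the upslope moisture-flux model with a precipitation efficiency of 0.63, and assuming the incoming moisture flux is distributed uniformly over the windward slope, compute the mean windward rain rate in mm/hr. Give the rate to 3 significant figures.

R ≈ 20.6 mm/hr

Incoming column moisture flux per unit ridge length: F = V × PW = 20.2 × 32 = 646.4 mm·m/s.
Spread over the 71 km slope with efficiency ε = 0.63: R = ε·F/W = 0.63 × 646.4 / 71000 m = 5.736e-03 mm/s.
R = 5.736e-03 × 3600 = 20.6 mm/hr.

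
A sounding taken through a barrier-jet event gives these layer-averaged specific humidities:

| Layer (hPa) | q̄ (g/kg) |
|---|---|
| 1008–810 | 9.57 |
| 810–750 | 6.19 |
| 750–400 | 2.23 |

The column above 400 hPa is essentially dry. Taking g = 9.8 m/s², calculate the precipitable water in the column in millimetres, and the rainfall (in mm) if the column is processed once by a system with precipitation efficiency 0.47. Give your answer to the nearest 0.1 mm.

Precipitable water is the column-integrated vapour mass per unit area: PW = (1/g) Σ q̄ Δp, with q in kg/kg and Δp in Pa (1 kg/m² of water = 1 mm).
Layer 1008–810 hPa: Δp = 198 hPa = 19800 Pa, q̄ = 0.00957 kg/kg → 0.00957 × 19800 / 9.8 = 19.34 mm
Layer 810–750 hPa: Δp = 60 hPa = 6000 Pa, q̄ = 0.00619 kg/kg → 0.00619 × 6000 / 9.8 = 3.79 mm
Layer 750–400 hPa: Δp = 350 hPa = 35000 Pa, q̄ = 0.00223 kg/kg → 0.00223 × 35000 / 9.8 = 7.96 mm
PW = 19.34 + 3.79 + 7.96 = 31.09 ≈ 31.1 mm.
Rainfall = ε × PW = 0.47 × 31.1 = 14.6 mm.

PW ≈ 31.1 mm; rainfall ≈ 14.6 mm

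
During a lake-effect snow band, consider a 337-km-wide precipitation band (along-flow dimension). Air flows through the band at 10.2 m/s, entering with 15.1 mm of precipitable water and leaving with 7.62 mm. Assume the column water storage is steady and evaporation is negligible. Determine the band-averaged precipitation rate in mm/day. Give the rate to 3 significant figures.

R ≈ 19.6 mm/day

Column moisture flux per unit crosswind length is F = V × PW.
Inflow: F_in = 10.2 × 15.1 = 154.02 mm·m/s
Outflow: F_out = 10.2 × 7.62 = 77.724 mm·m/s
Steady-state rate R = (F_in − F_out)/L = (154.02 − 77.724) / 337000 m = 2.264e-04 mm/s.
R = 2.264e-04 × 3600 × 24 = 19.6 mm/day.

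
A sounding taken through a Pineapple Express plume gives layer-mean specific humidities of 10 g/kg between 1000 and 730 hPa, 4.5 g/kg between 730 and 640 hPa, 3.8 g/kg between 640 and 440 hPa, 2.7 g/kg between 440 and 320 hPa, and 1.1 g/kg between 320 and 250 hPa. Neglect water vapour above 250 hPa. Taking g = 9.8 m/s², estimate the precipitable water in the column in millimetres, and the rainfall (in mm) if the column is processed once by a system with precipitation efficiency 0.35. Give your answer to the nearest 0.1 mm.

Precipitable water is the column-integrated vapour mass per unit area: PW = (1/g) Σ q̄ Δp, with q in kg/kg and Δp in Pa (1 kg/m² of water = 1 mm).
Layer 1000–730 hPa: Δp = 270 hPa = 27000 Pa, q̄ = 0.01 kg/kg → 0.01 × 27000 / 9.8 = 27.55 mm
Layer 730–640 hPa: Δp = 90 hPa = 9000 Pa, q̄ = 0.0045 kg/kg → 0.0045 × 9000 / 9.8 = 4.13 mm
Layer 640–440 hPa: Δp = 200 hPa = 20000 Pa, q̄ = 0.0038 kg/kg → 0.0038 × 20000 / 9.8 = 7.76 mm
Layer 440–320 hPa: Δp = 120 hPa = 12000 Pa, q̄ = 0.0027 kg/kg → 0.0027 × 12000 / 9.8 = 3.31 mm
Layer 320–250 hPa: Δp = 70 hPa = 7000 Pa, q̄ = 0.0011 kg/kg → 0.0011 × 7000 / 9.8 = 0.79 mm
PW = 27.55 + 4.13 + 7.76 + 3.31 + 0.79 = 43.54 ≈ 43.5 mm.
Rainfall = ε × PW = 0.35 × 43.5 = 15.2 mm.

PW ≈ 43.5 mm; rainfall ≈ 15.2 mm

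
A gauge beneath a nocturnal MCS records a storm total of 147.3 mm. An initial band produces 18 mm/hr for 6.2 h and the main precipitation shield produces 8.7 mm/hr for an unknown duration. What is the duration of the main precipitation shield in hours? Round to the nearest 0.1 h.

Known phases: 18 × 6.2 = 111.6 mm.
Remaining depth = 147.3 − 111.6 = 35.7 mm.
Duration = 35.7 / 8.7 = 4.1 h.

duration ≈ 4.1 h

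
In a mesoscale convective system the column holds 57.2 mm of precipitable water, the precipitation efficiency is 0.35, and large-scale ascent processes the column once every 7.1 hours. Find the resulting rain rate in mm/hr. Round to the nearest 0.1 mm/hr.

R ≈ 2.8 mm/hr

Each overturning extracts ε × PW = 0.35 × 57.2 = 20.02 mm.
Rate = ε·PW / τ = 20.02 / 7.1 h = 2.8 mm/hr.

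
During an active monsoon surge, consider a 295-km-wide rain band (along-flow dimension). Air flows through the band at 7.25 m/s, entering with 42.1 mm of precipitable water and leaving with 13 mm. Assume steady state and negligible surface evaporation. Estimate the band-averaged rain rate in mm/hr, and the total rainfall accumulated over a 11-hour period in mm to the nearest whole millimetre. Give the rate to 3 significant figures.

Column moisture flux per unit crosswind length is F = V × PW.
Inflow: F_in = 7.25 × 42.1 = 305.225 mm·m/s
Outflow: F_out = 7.25 × 13 = 94.25 mm·m/s
Steady-state rate R = (F_in − F_out)/L = (305.225 − 94.25) / 295000 m = 7.152e-04 mm/s.
R = 7.152e-04 × 3600 = 2.57 mm/hr.
Over 11 h: total = 2.57 × 11 = 28.27 ≈ 28 mm.

R ≈ 2.57 mm/hr; total ≈ 28 mm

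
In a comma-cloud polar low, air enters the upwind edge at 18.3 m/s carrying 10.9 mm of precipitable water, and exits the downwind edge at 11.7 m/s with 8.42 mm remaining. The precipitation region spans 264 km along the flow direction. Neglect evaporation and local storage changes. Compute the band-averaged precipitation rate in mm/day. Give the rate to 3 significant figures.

Column moisture flux per unit crosswind length is F = V × PW.
Inflow: F_in = 18.3 × 10.9 = 199.47 mm·m/s
Outflow: F_out = 11.7 × 8.42 = 98.514 mm·m/s
Steady-state rate R = (F_in − F_out)/L = (199.47 − 98.514) / 264000 m = 3.824e-04 mm/s.
R = 3.824e-04 × 3600 × 24 = 33.0 mm/day.

R ≈ 33.0 mm/day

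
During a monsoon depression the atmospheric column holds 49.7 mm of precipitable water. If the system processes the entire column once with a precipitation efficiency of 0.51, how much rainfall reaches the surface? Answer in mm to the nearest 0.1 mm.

Rainfall = ε × PW = 0.51 × 49.7 = 25.3 mm.

rainfall ≈ 25.3 mm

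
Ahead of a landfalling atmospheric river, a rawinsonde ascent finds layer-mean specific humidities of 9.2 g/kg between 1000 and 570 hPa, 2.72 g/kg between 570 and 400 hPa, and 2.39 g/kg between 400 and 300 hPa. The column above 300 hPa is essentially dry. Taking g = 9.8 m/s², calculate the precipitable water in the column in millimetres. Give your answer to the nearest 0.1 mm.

PW ≈ 47.5 mm

Precipitable water is the column-integrated vapour mass per unit area: PW = (1/g) Σ q̄ Δp, with q in kg/kg and Δp in Pa (1 kg/m² of water = 1 mm).
Layer 1000–570 hPa: Δp = 430 hPa = 43000 Pa, q̄ = 0.0092 kg/kg → 0.0092 × 43000 / 9.8 = 40.37 mm
Layer 570–400 hPa: Δp = 170 hPa = 17000 Pa, q̄ = 0.00272 kg/kg → 0.00272 × 17000 / 9.8 = 4.72 mm
Layer 400–300 hPa: Δp = 100 hPa = 10000 Pa, q̄ = 0.00239 kg/kg → 0.00239 × 10000 / 9.8 = 2.44 mm
PW = 40.37 + 4.72 + 2.44 = 47.53 ≈ 47.5 mm.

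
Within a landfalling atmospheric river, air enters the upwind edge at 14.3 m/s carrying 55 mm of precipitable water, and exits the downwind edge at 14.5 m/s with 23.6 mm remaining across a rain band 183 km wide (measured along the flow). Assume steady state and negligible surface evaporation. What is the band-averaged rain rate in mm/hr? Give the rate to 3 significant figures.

R ≈ 8.74 mm/hr

Column moisture flux per unit crosswind length is F = V × PW.
Inflow: F_in = 14.3 × 55 = 786.5 mm·m/s
Outflow: F_out = 14.5 × 23.6 = 342.2 mm·m/s
Steady-state rate R = (F_in − F_out)/L = (786.5 − 342.2) / 183000 m = 2.428e-03 mm/s.
R = 2.428e-03 × 3600 = 8.74 mm/hr.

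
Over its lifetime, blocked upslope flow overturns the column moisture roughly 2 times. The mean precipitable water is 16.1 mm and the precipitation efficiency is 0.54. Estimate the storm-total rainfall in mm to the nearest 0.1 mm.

Each cycle deposits ε × PW = 0.54 × 16.1 = 8.694 mm.
Over 2 cycles: 2 × 8.694 = 17.4 mm.

rainfall ≈ 17.4 mm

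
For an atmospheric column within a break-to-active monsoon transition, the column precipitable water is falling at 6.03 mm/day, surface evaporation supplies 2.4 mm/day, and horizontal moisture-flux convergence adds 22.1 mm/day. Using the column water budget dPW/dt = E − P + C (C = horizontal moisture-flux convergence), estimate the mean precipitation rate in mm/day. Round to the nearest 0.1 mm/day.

P ≈ 30.5 mm/day

dPW/dt = -6.03 mm/day.
P = E + C − dPW/dt = 2.4 + (22.1) − (-6.03) = 30.5 mm/day.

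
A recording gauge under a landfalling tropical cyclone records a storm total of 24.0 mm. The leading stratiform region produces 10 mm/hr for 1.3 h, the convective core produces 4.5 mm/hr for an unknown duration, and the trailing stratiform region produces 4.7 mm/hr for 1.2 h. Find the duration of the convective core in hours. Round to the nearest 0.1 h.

duration ≈ 1.2 h

Known phases: 10 × 1.3 + 4.7 × 1.2 = 13 + 5.64 = 18.64 mm.
Remaining depth = 24.0 − 18.64 = 5.36 mm.
Duration = 5.36 / 4.5 = 1.2 h.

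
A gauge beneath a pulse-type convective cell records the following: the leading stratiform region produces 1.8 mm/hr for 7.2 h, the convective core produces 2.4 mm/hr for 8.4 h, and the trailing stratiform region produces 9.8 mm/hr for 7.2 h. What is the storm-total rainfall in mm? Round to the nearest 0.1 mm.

total ≈ 103.7 mm

Total = Σ Rᵢ Δtᵢ = 1.8 × 7.2 + 2.4 × 8.4 + 9.8 × 7.2
      = 12.96 + 20.16 + 70.56 = 103.7 mm.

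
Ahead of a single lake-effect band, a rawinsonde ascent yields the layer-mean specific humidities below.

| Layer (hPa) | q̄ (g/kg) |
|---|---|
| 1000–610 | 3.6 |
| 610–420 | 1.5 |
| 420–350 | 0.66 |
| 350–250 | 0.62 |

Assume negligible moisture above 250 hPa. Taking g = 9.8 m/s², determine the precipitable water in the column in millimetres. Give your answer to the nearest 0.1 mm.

PW ≈ 18.3 mm

Precipitable water is the column-integrated vapour mass per unit area: PW = (1/g) Σ q̄ Δp, with q in kg/kg and Δp in Pa (1 kg/m² of water = 1 mm).
Layer 1000–610 hPa: Δp = 390 hPa = 39000 Pa, q̄ = 0.0036 kg/kg → 0.0036 × 39000 / 9.8 = 14.33 mm
Layer 610–420 hPa: Δp = 190 hPa = 19000 Pa, q̄ = 0.0015 kg/kg → 0.0015 × 19000 / 9.8 = 2.91 mm
Layer 420–350 hPa: Δp = 70 hPa = 7000 Pa, q̄ = 0.00066 kg/kg → 0.00066 × 7000 / 9.8 = 0.47 mm
Layer 350–250 hPa: Δp = 100 hPa = 10000 Pa, q̄ = 0.00062 kg/kg → 0.00062 × 10000 / 9.8 = 0.63 mm
PW = 14.33 + 2.91 + 0.47 + 0.63 = 18.34 ≈ 18.3 mm.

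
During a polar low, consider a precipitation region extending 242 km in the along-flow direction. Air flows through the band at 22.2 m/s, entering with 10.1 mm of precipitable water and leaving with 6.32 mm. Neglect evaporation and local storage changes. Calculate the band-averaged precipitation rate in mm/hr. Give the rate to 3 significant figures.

R ≈ 1.25 mm/hr

Column moisture flux per unit crosswind length is F = V × PW.
Inflow: F_in = 22.2 × 10.1 = 224.22 mm·m/s
Outflow: F_out = 22.2 × 6.32 = 140.304 mm·m/s
Steady-state rate R = (F_in − F_out)/L = (224.22 − 140.304) / 242000 m = 3.468e-04 mm/s.
R = 3.468e-04 × 3600 = 1.25 mm/hr.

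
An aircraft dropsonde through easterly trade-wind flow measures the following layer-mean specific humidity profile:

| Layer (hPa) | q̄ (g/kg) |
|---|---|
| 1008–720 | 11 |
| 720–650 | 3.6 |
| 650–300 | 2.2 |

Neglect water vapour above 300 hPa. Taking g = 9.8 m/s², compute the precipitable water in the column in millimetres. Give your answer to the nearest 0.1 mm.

PW ≈ 42.8 mm

Precipitable water is the column-integrated vapour mass per unit area: PW = (1/g) Σ q̄ Δp, with q in kg/kg and Δp in Pa (1 kg/m² of water = 1 mm).
Layer 1008–720 hPa: Δp = 288 hPa = 28800 Pa, q̄ = 0.011 kg/kg → 0.011 × 28800 / 9.8 = 32.33 mm
Layer 720–650 hPa: Δp = 70 hPa = 7000 Pa, q̄ = 0.0036 kg/kg → 0.0036 × 7000 / 9.8 = 2.57 mm
Layer 650–300 hPa: Δp = 350 hPa = 35000 Pa, q̄ = 0.0022 kg/kg → 0.0022 × 35000 / 9.8 = 7.86 mm
PW = 32.33 + 2.57 + 7.86 = 42.76 ≈ 42.8 mm.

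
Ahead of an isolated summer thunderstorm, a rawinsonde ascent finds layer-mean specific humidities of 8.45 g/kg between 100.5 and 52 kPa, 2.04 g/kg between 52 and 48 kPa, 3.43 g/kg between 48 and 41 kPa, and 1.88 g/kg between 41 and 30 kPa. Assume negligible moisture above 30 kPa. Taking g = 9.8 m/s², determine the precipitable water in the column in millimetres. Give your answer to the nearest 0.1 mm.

PW ≈ 47.2 mm

Precipitable water is the column-integrated vapour mass per unit area: PW = (1/g) Σ q̄ Δp, with q in kg/kg and Δp in Pa (1 kg/m² of water = 1 mm).
Layer 100.5–52 kPa: Δp = 485 hPa = 48500 Pa, q̄ = 0.00845 kg/kg → 0.00845 × 48500 / 9.8 = 41.82 mm
Layer 52–48 kPa: Δp = 40 hPa = 4000 Pa, q̄ = 0.00204 kg/kg → 0.00204 × 4000 / 9.8 = 0.83 mm
Layer 48–41 kPa: Δp = 70 hPa = 7000 Pa, q̄ = 0.00343 kg/kg → 0.00343 × 7000 / 9.8 = 2.45 mm
Layer 41–30 kPa: Δp = 110 hPa = 11000 Pa, q̄ = 0.00188 kg/kg → 0.00188 × 11000 / 9.8 = 2.11 mm
PW = 41.82 + 0.83 + 2.45 + 2.11 = 47.21 ≈ 47.2 mm.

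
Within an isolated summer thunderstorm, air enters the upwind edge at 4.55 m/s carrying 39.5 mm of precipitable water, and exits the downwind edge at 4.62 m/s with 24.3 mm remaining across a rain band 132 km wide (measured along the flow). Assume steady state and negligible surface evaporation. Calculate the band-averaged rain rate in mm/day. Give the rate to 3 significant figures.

R ≈ 44.2 mm/day

Column moisture flux per unit crosswind length is F = V × PW.
Inflow: F_in = 4.55 × 39.5 = 179.725 mm·m/s
Outflow: F_out = 4.62 × 24.3 = 112.266 mm·m/s
Steady-state rate R = (F_in − F_out)/L = (179.725 − 112.266) / 132000 m = 5.111e-04 mm/s.
R = 5.111e-04 × 3600 × 24 = 44.2 mm/day.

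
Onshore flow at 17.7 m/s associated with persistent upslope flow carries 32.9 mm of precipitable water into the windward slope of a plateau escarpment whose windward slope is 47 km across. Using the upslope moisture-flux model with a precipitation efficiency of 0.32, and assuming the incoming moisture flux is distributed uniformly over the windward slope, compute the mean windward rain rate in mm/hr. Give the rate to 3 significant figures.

Incoming column moisture flux per unit ridge length: F = V × PW = 17.7 × 32.9 = 582.33 mm·m/s.
Spread over the 47 km slope with efficiency ε = 0.32: R = ε·F/W = 0.32 × 582.33 / 47000 m = 3.965e-03 mm/s.
R = 3.965e-03 × 3600 = 14.3 mm/hr.

R ≈ 14.3 mm/hr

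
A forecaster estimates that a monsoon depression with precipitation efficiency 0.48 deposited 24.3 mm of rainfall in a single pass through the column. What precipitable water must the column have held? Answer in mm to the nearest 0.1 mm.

PW ≈ 50.6 mm

PW = rainfall / ε = 24.3 / 0.48 = 50.6 mm.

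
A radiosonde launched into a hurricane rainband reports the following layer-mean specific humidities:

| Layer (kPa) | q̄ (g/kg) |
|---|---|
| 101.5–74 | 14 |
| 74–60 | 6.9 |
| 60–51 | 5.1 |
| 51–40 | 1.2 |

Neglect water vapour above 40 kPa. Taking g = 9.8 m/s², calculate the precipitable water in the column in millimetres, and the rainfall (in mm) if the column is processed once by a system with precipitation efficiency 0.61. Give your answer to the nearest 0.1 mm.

PW ≈ 55.2 mm; rainfall ≈ 33.7 mm

Precipitable water is the column-integrated vapour mass per unit area: PW = (1/g) Σ q̄ Δp, with q in kg/kg and Δp in Pa (1 kg/m² of water = 1 mm).
Layer 101.5–74 kPa: Δp = 275 hPa = 27500 Pa, q̄ = 0.014 kg/kg → 0.014 × 27500 / 9.8 = 39.29 mm
Layer 74–60 kPa: Δp = 140 hPa = 14000 Pa, q̄ = 0.0069 kg/kg → 0.0069 × 14000 / 9.8 = 9.86 mm
Layer 60–51 kPa: Δp = 90 hPa = 9000 Pa, q̄ = 0.0051 kg/kg → 0.0051 × 9000 / 9.8 = 4.68 mm
Layer 51–40 kPa: Δp = 110 hPa = 11000 Pa, q̄ = 0.0012 kg/kg → 0.0012 × 11000 / 9.8 = 1.35 mm
PW = 39.29 + 9.86 + 4.68 + 1.35 = 55.18 ≈ 55.2 mm.
Rainfall = ε × PW = 0.61 × 55.2 = 33.7 mm.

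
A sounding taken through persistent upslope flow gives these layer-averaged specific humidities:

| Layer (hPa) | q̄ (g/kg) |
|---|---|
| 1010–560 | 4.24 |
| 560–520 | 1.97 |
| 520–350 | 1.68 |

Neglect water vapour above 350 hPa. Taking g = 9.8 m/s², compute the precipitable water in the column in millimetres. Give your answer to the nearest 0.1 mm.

Precipitable water is the column-integrated vapour mass per unit area: PW = (1/g) Σ q̄ Δp, with q in kg/kg and Δp in Pa (1 kg/m² of water = 1 mm).
Layer 1010–560 hPa: Δp = 450 hPa = 45000 Pa, q̄ = 0.00424 kg/kg → 0.00424 × 45000 / 9.8 = 19.47 mm
Layer 560–520 hPa: Δp = 40 hPa = 4000 Pa, q̄ = 0.00197 kg/kg → 0.00197 × 4000 / 9.8 = 0.80 mm
Layer 520–350 hPa: Δp = 170 hPa = 17000 Pa, q̄ = 0.00168 kg/kg → 0.00168 × 17000 / 9.8 = 2.91 mm
PW = 19.47 + 0.80 + 2.91 = 23.18 ≈ 23.2 mm.

PW ≈ 23.2 mm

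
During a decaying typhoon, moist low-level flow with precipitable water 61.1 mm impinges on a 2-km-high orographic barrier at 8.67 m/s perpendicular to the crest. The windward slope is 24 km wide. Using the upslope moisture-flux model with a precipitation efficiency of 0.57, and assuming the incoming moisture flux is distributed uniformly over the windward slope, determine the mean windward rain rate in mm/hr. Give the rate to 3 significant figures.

Incoming column moisture flux per unit ridge length: F = V × PW = 8.67 × 61.1 = 529.737 mm·m/s.
Spread over the 24 km slope with efficiency ε = 0.57: R = ε·F/W = 0.57 × 529.737 / 24000 m = 1.258e-02 mm/s.
R = 1.258e-02 × 3600 = 45.3 mm/hr.

R ≈ 45.3 mm/hr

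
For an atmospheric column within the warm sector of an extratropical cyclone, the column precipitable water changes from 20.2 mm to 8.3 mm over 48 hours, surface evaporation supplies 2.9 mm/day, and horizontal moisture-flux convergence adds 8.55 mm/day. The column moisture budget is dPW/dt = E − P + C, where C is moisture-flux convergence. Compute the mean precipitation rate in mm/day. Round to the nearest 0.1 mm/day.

dPW/dt = (8.3 − 20.2) mm / (48/24 day) = -5.950 mm/day.
P = E + C − dPW/dt = 2.9 + (8.55) − (-5.950) = 17.4 mm/day.

P ≈ 17.4 mm/day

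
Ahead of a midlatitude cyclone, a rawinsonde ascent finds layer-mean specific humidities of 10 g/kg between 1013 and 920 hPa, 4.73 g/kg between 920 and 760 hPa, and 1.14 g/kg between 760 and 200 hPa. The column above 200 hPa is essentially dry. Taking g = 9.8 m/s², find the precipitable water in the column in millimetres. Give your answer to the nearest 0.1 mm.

Precipitable water is the column-integrated vapour mass per unit area: PW = (1/g) Σ q̄ Δp, with q in kg/kg and Δp in Pa (1 kg/m² of water = 1 mm).
Layer 1013–920 hPa: Δp = 93 hPa = 9300 Pa, q̄ = 0.01 kg/kg → 0.01 × 9300 / 9.8 = 9.49 mm
Layer 920–760 hPa: Δp = 160 hPa = 16000 Pa, q̄ = 0.00473 kg/kg → 0.00473 × 16000 / 9.8 = 7.72 mm
Layer 760–200 hPa: Δp = 560 hPa = 56000 Pa, q̄ = 0.00114 kg/kg → 0.00114 × 56000 / 9.8 = 6.51 mm
PW = 9.49 + 7.72 + 6.51 = 23.72 ≈ 23.7 mm.

PW ≈ 23.7 mm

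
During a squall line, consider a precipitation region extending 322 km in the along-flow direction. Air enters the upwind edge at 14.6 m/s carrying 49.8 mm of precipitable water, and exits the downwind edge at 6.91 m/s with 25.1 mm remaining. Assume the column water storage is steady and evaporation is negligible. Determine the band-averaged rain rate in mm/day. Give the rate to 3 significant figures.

R ≈ 149 mm/day

Column moisture flux per unit crosswind length is F = V × PW.
Inflow: F_in = 14.6 × 49.8 = 727.08 mm·m/s
Outflow: F_out = 6.91 × 25.1 = 173.441 mm·m/s
Steady-state rate R = (F_in − F_out)/L = (727.08 − 173.441) / 322000 m = 1.719e-03 mm/s.
R = 1.719e-03 × 3600 × 24 = 149 mm/day.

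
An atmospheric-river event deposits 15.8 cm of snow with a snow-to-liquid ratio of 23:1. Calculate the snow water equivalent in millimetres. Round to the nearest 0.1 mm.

SWE ≈ 6.9 mm

SWE = snow depth / ratio = 15.8 cm / 23 = 0.687 cm = 6.9 mm.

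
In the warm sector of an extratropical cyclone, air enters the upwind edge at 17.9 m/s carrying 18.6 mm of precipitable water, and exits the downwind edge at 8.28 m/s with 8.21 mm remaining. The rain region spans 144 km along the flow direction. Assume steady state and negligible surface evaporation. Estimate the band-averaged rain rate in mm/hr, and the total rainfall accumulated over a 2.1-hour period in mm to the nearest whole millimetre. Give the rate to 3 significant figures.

R ≈ 6.62 mm/hr; total ≈ 14 mm

Column moisture flux per unit crosswind length is F = V × PW.
Inflow: F_in = 17.9 × 18.6 = 332.94 mm·m/s
Outflow: F_out = 8.28 × 8.21 = 67.9788 mm·m/s
Steady-state rate R = (F_in − F_out)/L = (332.94 − 67.9788) / 144000 m = 1.840e-03 mm/s.
R = 1.840e-03 × 3600 = 6.62 mm/hr.
Over 2.1 h: total = 6.62 × 2.1 = 13.902 ≈ 14 mm.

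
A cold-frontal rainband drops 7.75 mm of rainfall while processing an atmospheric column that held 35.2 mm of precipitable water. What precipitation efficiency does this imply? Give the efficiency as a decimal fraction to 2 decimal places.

ε = rainfall / PW = 7.75 / 35.2 = 0.22.

ε ≈ 0.22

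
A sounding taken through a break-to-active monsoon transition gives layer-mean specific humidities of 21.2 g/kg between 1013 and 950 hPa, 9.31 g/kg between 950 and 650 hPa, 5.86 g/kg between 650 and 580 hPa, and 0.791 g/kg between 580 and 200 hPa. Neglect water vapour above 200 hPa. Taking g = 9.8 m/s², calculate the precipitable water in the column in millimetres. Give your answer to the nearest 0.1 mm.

Precipitable water is the column-integrated vapour mass per unit area: PW = (1/g) Σ q̄ Δp, with q in kg/kg and Δp in Pa (1 kg/m² of water = 1 mm).
Layer 1013–950 hPa: Δp = 63 hPa = 6300 Pa, q̄ = 0.0212 kg/kg → 0.0212 × 6300 / 9.8 = 13.63 mm
Layer 950–650 hPa: Δp = 300 hPa = 30000 Pa, q̄ = 0.00931 kg/kg → 0.00931 × 30000 / 9.8 = 28.50 mm
Layer 650–580 hPa: Δp = 70 hPa = 7000 Pa, q̄ = 0.00586 kg/kg → 0.00586 × 7000 / 9.8 = 4.19 mm
Layer 580–200 hPa: Δp = 380 hPa = 38000 Pa, q̄ = 0.000791 kg/kg → 0.000791 × 38000 / 9.8 = 3.07 mm
PW = 13.63 + 28.50 + 4.19 + 3.07 = 49.39 ≈ 49.4 mm.

PW ≈ 49.4 mm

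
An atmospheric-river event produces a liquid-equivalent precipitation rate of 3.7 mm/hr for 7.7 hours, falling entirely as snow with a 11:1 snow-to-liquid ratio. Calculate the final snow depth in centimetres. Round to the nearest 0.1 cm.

Liquid-equivalent depth = 3.7 × 7.7 = 28.49 mm.
Snow depth = 28.49 mm × 11 = 313.39 mm = 31.3 cm.

snow depth ≈ 31.3 cm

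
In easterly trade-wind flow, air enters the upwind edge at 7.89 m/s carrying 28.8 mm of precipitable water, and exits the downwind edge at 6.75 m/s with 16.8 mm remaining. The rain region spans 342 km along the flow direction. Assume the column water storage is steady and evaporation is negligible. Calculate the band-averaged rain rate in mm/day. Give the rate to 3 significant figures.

Column moisture flux per unit crosswind length is F = V × PW.
Inflow: F_in = 7.89 × 28.8 = 227.232 mm·m/s
Outflow: F_out = 6.75 × 16.8 = 113.4 mm·m/s
Steady-state rate R = (F_in − F_out)/L = (227.232 − 113.4) / 342000 m = 3.328e-04 mm/s.
R = 3.328e-04 × 3600 × 24 = 28.8 mm/day.

R ≈ 28.8 mm/day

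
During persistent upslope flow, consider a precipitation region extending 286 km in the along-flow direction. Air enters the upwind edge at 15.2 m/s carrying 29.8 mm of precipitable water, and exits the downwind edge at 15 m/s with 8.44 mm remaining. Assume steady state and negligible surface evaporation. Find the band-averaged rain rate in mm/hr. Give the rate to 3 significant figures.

Column moisture flux per unit crosswind length is F = V × PW.
Inflow: F_in = 15.2 × 29.8 = 452.96 mm·m/s
Outflow: F_out = 15 × 8.44 = 126.6 mm·m/s
Steady-state rate R = (F_in − F_out)/L = (452.96 − 126.6) / 286000 m = 1.141e-03 mm/s.
R = 1.141e-03 × 3600 = 4.11 mm/hr.

R ≈ 4.11 mm/hr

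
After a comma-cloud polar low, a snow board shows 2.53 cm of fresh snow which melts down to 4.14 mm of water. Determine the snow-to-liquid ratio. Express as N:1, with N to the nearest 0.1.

ratio ≈ 6.1

Ratio = snow depth / SWE = 25.3 mm / 4.14 mm = 6.1, i.e. 6.1:1.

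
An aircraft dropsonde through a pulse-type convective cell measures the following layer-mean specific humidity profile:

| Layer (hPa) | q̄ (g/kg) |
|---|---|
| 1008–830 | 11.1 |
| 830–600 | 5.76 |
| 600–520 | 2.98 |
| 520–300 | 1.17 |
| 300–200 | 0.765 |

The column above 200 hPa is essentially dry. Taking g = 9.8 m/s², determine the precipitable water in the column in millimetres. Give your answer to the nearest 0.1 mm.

Precipitable water is the column-integrated vapour mass per unit area: PW = (1/g) Σ q̄ Δp, with q in kg/kg and Δp in Pa (1 kg/m² of water = 1 mm).
Layer 1008–830 hPa: Δp = 178 hPa = 17800 Pa, q̄ = 0.0111 kg/kg → 0.0111 × 17800 / 9.8 = 20.16 mm
Layer 830–600 hPa: Δp = 230 hPa = 23000 Pa, q̄ = 0.00576 kg/kg → 0.00576 × 23000 / 9.8 = 13.52 mm
Layer 600–520 hPa: Δp = 80 hPa = 8000 Pa, q̄ = 0.00298 kg/kg → 0.00298 × 8000 / 9.8 = 2.43 mm
Layer 520–300 hPa: Δp = 220 hPa = 22000 Pa, q̄ = 0.00117 kg/kg → 0.00117 × 22000 / 9.8 = 2.63 mm
Layer 300–200 hPa: Δp = 100 hPa = 10000 Pa, q̄ = 0.000765 kg/kg → 0.000765 × 10000 / 9.8 = 0.78 mm
PW = 20.16 + 13.52 + 2.43 + 2.63 + 0.78 = 39.52 ≈ 39.5 mm.

PW ≈ 39.5 mm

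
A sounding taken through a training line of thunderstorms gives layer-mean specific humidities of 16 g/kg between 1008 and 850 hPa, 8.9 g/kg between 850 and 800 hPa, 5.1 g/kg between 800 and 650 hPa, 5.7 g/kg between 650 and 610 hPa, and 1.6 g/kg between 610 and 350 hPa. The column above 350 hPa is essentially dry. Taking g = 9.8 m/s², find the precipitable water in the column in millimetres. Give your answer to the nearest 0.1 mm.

PW ≈ 44.7 mm

Precipitable water is the column-integrated vapour mass per unit area: PW = (1/g) Σ q̄ Δp, with q in kg/kg and Δp in Pa (1 kg/m² of water = 1 mm).
Layer 1008–850 hPa: Δp = 158 hPa = 15800 Pa, q̄ = 0.016 kg/kg → 0.016 × 15800 / 9.8 = 25.80 mm
Layer 850–800 hPa: Δp = 50 hPa = 5000 Pa, q̄ = 0.0089 kg/kg → 0.0089 × 5000 / 9.8 = 4.54 mm
Layer 800–650 hPa: Δp = 150 hPa = 15000 Pa, q̄ = 0.0051 kg/kg → 0.0051 × 15000 / 9.8 = 7.81 mm
Layer 650–610 hPa: Δp = 40 hPa = 4000 Pa, q̄ = 0.0057 kg/kg → 0.0057 × 4000 / 9.8 = 2.33 mm
Layer 610–350 hPa: Δp = 260 hPa = 26000 Pa, q̄ = 0.0016 kg/kg → 0.0016 × 26000 / 9.8 = 4.24 mm
PW = 25.80 + 4.54 + 7.81 + 2.33 + 4.24 = 44.72 ≈ 44.7 mm.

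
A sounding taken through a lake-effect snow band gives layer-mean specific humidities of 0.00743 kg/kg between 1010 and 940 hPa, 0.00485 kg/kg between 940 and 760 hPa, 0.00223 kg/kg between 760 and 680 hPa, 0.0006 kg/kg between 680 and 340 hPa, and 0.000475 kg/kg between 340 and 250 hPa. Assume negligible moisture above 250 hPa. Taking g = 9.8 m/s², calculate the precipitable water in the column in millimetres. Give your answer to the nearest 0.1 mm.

PW ≈ 18.6 mm

Precipitable water is the column-integrated vapour mass per unit area: PW = (1/g) Σ q̄ Δp, with q in kg/kg and Δp in Pa (1 kg/m² of water = 1 mm).
Layer 1010–940 hPa: Δp = 70 hPa = 7000 Pa, q̄ = 0.00743 kg/kg → 0.00743 × 7000 / 9.8 = 5.31 mm
Layer 940–760 hPa: Δp = 180 hPa = 18000 Pa, q̄ = 0.00485 kg/kg → 0.00485 × 18000 / 9.8 = 8.91 mm
Layer 760–680 hPa: Δp = 80 hPa = 8000 Pa, q̄ = 0.00223 kg/kg → 0.00223 × 8000 / 9.8 = 1.82 mm
Layer 680–340 hPa: Δp = 340 hPa = 34000 Pa, q̄ = 0.0006 kg/kg → 0.0006 × 34000 / 9.8 = 2.08 mm
Layer 340–250 hPa: Δp = 90 hPa = 9000 Pa, q̄ = 0.000475 kg/kg → 0.000475 × 9000 / 9.8 = 0.44 mm
PW = 5.31 + 8.91 + 1.82 + 2.08 + 0.44 = 18.56 ≈ 18.6 mm.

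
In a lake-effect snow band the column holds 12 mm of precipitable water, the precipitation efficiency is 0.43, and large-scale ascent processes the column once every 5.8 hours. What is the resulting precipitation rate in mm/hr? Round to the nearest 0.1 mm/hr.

R ≈ 0.9 mm/hr

Each overturning extracts ε × PW = 0.43 × 12 = 5.16 mm.
Rate = ε·PW / τ = 5.16 / 5.8 h = 0.9 mm/hr.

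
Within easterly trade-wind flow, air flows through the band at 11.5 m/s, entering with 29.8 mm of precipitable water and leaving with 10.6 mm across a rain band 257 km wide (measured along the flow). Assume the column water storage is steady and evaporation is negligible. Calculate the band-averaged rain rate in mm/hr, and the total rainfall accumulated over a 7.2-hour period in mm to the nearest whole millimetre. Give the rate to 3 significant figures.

R ≈ 3.09 mm/hr; total ≈ 22 mm

Column moisture flux per unit crosswind length is F = V × PW.
Inflow: F_in = 11.5 × 29.8 = 342.7 mm·m/s
Outflow: F_out = 11.5 × 10.6 = 121.9 mm·m/s
Steady-state rate R = (F_in − F_out)/L = (342.7 − 121.9) / 257000 m = 8.591e-04 mm/s.
R = 8.591e-04 × 3600 = 3.09 mm/hr.
Over 7.2 h: total = 3.09 × 7.2 = 22.248 ≈ 22 mm.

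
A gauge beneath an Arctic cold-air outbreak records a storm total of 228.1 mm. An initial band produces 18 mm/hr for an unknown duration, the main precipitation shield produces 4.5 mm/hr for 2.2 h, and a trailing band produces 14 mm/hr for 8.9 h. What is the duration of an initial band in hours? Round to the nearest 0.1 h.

duration ≈ 5.2 h

Known phases: 4.5 × 2.2 + 14 × 8.9 = 9.9 + 124.6 = 134.5 mm.
Remaining depth = 228.1 − 134.5 = 93.6 mm.
Duration = 93.6 / 18 = 5.2 h.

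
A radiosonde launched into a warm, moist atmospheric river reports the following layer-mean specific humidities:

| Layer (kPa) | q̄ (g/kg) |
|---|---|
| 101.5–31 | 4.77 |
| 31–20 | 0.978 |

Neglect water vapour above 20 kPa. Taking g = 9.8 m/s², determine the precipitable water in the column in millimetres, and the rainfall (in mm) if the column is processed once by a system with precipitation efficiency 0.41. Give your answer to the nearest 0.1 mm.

PW ≈ 35.4 mm; rainfall ≈ 14.5 mm

Precipitable water is the column-integrated vapour mass per unit area: PW = (1/g) Σ q̄ Δp, with q in kg/kg and Δp in Pa (1 kg/m² of water = 1 mm).
Layer 101.5–31 kPa: Δp = 705 hPa = 70500 Pa, q̄ = 0.00477 kg/kg → 0.00477 × 70500 / 9.8 = 34.31 mm
Layer 31–20 kPa: Δp = 110 hPa = 11000 Pa, q̄ = 0.000978 kg/kg → 0.000978 × 11000 / 9.8 = 1.10 mm
PW = 34.31 + 1.10 = 35.41 ≈ 35.4 mm.
Rainfall = ε × PW = 0.41 × 35.4 = 14.5 mm.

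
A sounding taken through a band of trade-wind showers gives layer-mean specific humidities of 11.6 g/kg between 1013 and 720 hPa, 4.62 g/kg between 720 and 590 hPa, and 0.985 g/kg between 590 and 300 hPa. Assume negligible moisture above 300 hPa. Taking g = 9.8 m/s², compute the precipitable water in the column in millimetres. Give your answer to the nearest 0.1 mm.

Precipitable water is the column-integrated vapour mass per unit area: PW = (1/g) Σ q̄ Δp, with q in kg/kg and Δp in Pa (1 kg/m² of water = 1 mm).
Layer 1013–720 hPa: Δp = 293 hPa = 29300 Pa, q̄ = 0.0116 kg/kg → 0.0116 × 29300 / 9.8 = 34.68 mm
Layer 720–590 hPa: Δp = 130 hPa = 13000 Pa, q̄ = 0.00462 kg/kg → 0.00462 × 13000 / 9.8 = 6.13 mm
Layer 590–300 hPa: Δp = 290 hPa = 29000 Pa, q̄ = 0.000985 kg/kg → 0.000985 × 29000 / 9.8 = 2.91 mm
PW = 34.68 + 6.13 + 2.91 = 43.72 ≈ 43.7 mm.

PW ≈ 43.7 mm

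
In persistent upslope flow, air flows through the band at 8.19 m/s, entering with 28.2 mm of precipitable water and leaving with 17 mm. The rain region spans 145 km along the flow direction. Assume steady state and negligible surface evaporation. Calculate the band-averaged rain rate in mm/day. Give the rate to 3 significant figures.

Column moisture flux per unit crosswind length is F = V × PW.
Inflow: F_in = 8.19 × 28.2 = 230.958 mm·m/s
Outflow: F_out = 8.19 × 17 = 139.23 mm·m/s
Steady-state rate R = (F_in − F_out)/L = (230.958 − 139.23) / 145000 m = 6.326e-04 mm/s.
R = 6.326e-04 × 3600 × 24 = 54.7 mm/day.

R ≈ 54.7 mm/day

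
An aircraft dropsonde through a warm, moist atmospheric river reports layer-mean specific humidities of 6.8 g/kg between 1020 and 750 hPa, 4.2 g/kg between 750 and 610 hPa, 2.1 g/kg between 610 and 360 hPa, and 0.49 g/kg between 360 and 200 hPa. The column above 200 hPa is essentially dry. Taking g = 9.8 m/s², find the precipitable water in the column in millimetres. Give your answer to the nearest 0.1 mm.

PW ≈ 30.9 mm

Precipitable water is the column-integrated vapour mass per unit area: PW = (1/g) Σ q̄ Δp, with q in kg/kg and Δp in Pa (1 kg/m² of water = 1 mm).
Layer 1020–750 hPa: Δp = 270 hPa = 27000 Pa, q̄ = 0.0068 kg/kg → 0.0068 × 27000 / 9.8 = 18.73 mm
Layer 750–610 hPa: Δp = 140 hPa = 14000 Pa, q̄ = 0.0042 kg/kg → 0.0042 × 14000 / 9.8 = 6.00 mm
Layer 610–360 hPa: Δp = 250 hPa = 25000 Pa, q̄ = 0.0021 kg/kg → 0.0021 × 25000 / 9.8 = 5.36 mm
Layer 360–200 hPa: Δp = 160 hPa = 16000 Pa, q̄ = 0.00049 kg/kg → 0.00049 × 16000 / 9.8 = 0.80 mm
PW = 18.73 + 6.00 + 5.36 + 0.80 = 30.89 ≈ 30.9 mm.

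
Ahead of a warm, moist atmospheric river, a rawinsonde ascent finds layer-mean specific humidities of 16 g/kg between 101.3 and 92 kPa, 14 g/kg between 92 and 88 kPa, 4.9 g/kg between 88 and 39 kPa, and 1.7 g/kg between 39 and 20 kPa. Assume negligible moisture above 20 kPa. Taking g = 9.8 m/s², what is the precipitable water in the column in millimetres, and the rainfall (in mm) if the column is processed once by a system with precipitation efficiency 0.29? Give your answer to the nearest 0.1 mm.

Precipitable water is the column-integrated vapour mass per unit area: PW = (1/g) Σ q̄ Δp, with q in kg/kg and Δp in Pa (1 kg/m² of water = 1 mm).
Layer 101.3–92 kPa: Δp = 93 hPa = 9300 Pa, q̄ = 0.016 kg/kg → 0.016 × 9300 / 9.8 = 15.18 mm
Layer 92–88 kPa: Δp = 40 hPa = 4000 Pa, q̄ = 0.014 kg/kg → 0.014 × 4000 / 9.8 = 5.71 mm
Layer 88–39 kPa: Δp = 490 hPa = 49000 Pa, q̄ = 0.0049 kg/kg → 0.0049 × 49000 / 9.8 = 24.50 mm
Layer 39–20 kPa: Δp = 190 hPa = 19000 Pa, q̄ = 0.0017 kg/kg → 0.0017 × 19000 / 9.8 = 3.30 mm
PW = 15.18 + 5.71 + 24.50 + 3.30 = 48.69 ≈ 48.7 mm.
Rainfall = ε × PW = 0.29 × 48.7 = 14.1 mm.

PW ≈ 48.7 mm; rainfall ≈ 14.1 mm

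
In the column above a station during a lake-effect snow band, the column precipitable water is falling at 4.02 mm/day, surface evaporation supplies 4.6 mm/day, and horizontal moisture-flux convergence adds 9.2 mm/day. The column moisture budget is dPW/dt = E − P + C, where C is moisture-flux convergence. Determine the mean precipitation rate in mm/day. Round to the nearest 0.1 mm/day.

dPW/dt = -4.02 mm/day.
P = E + C − dPW/dt = 4.6 + (9.2) − (-4.02) = 17.8 mm/day.

P ≈ 17.8 mm/day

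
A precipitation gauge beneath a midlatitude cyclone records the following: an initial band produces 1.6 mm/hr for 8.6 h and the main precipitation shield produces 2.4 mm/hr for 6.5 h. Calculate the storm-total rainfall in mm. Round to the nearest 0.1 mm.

total ≈ 29.4 mm

Total = Σ Rᵢ Δtᵢ = 1.6 × 8.6 + 2.4 × 6.5
      = 13.76 + 15.6 = 29.4 mm.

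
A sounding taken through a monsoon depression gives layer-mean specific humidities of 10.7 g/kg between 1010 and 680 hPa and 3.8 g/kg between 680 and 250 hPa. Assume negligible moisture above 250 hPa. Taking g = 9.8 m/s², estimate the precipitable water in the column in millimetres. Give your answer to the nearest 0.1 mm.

PW ≈ 52.7 mm

Precipitable water is the column-integrated vapour mass per unit area: PW = (1/g) Σ q̄ Δp, with q in kg/kg and Δp in Pa (1 kg/m² of water = 1 mm).
Layer 1010–680 hPa: Δp = 330 hPa = 33000 Pa, q̄ = 0.0107 kg/kg → 0.0107 × 33000 / 9.8 = 36.03 mm
Layer 680–250 hPa: Δp = 430 hPa = 43000 Pa, q̄ = 0.0038 kg/kg → 0.0038 × 43000 / 9.8 = 16.67 mm
PW = 36.03 + 16.67 = 52.70 ≈ 52.7 mm.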